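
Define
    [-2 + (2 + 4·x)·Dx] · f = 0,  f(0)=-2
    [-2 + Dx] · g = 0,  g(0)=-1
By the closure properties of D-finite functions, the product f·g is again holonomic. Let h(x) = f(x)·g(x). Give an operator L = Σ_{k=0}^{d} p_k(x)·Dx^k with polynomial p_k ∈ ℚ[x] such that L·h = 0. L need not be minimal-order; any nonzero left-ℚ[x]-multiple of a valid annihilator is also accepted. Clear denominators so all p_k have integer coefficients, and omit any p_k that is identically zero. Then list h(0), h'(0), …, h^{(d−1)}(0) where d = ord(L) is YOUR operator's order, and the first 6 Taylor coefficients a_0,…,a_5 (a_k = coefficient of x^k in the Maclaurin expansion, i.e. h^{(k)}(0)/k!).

f: a_k = -2, -2, 1, -1, 5/4, -7/4, …
g: a_k = -1, -2, -2, -4/3, -2/3, -4/15, …
f·g: L₀ = L_f ⊗_s L_g, ord ≤ 1·1.
L = (-3 - 4·x) + (1 + 2·x)·Dx  (order 1).
h: a_k = 2, 6, 7, 17/3, 11/4, 107/60, …
ICs: h(0) = 2.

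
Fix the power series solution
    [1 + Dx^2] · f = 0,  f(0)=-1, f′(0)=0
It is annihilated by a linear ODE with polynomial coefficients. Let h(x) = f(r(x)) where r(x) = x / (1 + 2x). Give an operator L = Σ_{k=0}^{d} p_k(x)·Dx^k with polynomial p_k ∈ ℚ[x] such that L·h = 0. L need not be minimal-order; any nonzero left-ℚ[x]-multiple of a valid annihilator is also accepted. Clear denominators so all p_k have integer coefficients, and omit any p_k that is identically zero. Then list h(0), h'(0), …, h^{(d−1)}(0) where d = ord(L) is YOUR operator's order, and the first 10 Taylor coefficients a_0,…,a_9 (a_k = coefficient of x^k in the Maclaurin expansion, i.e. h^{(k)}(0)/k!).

L = 1 + (4 + 24·x + 48·x^2 + 32·x^3)·Dx + (1 + 8·x + 24·x^2 + 32·x^3 + 16·x^4)·Dx^2  (order 2).
h: a_k = -1, 0, 1/2, -2, 143/24, -47/3, 27601/720, -1787/20, 8095583/40320, -1103647/2520, …
ICs: h(0) = -1, h′(0) = 0.

f: a_k = -1, 0, 1/2, 0, -1/24, 0, 1/720, 0, -1/40320, 0, …
h₀=f(r): pull back L_f along r ⇒ L₀.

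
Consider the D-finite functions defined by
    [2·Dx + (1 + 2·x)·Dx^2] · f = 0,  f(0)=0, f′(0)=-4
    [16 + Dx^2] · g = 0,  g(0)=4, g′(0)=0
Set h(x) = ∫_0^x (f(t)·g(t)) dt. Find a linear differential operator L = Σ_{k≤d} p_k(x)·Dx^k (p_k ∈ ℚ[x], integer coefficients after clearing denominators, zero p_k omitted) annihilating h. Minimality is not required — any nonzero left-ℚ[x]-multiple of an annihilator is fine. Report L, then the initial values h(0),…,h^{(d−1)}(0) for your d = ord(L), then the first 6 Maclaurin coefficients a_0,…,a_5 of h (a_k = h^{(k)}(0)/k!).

f: a_k = 0, -4, 4, -16/3, 8, -64/5, …
g: a_k = 4, 0, -32, 0, 128/3, 0, …
Sym-product of L_f,L_g gives L₀ (≤ ord 4).
h=∫₀ˣh₀: take L = L₀·Dx.
L = (2688 + 27648·x + 93184·x^2 + 131072·x^3 + 65536·x^4)·Dx + (896 + 5888·x + 12288·x^2 + 8192·x^3)·Dx^2 + (408 + 3712·x + 11904·x^2 + 16384·x^3 + 8192·x^4)·Dx^3 + (56 + 368·x + 768·x^2 + 512·x^3)·Dx^4 + (15 + 124·x + 380·x^2 + 512·x^3 + 256·x^4)·Dx^5  (order 5).
h: a_k = 0, 0, -8, 16/3, 80/3, -96/5, …
ICs: h(0) = 0, h′(0) = 0, h′′(0) = -16, h′′′(0) = 32, h′′′′(0) = 640.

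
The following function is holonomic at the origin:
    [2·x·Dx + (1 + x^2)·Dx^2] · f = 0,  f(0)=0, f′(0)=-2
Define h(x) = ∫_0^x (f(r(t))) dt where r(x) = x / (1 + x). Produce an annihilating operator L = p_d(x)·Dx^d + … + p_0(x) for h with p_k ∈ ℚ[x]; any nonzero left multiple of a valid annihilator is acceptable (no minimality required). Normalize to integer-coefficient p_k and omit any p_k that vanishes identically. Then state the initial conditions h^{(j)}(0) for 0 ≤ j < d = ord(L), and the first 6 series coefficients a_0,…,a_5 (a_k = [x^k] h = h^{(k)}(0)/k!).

f: a_k = 0, -2, 0, 2/3, 0, -2/5, …
f∘r: x↦r, Dx↦Dx/r' in L_f ⇒ L₀.
h=∫h₀ ⇒ L = L₀·Dx.
L = (2 + 4·x)·Dx^2 + (1 + 2·x + 2·x^2)·Dx^3  (order 3).
h: a_k = 0, 0, -1, 2/3, -1/3, 0, …
ICs: h(0) = 0, h′(0) = 0, h′′(0) = -2.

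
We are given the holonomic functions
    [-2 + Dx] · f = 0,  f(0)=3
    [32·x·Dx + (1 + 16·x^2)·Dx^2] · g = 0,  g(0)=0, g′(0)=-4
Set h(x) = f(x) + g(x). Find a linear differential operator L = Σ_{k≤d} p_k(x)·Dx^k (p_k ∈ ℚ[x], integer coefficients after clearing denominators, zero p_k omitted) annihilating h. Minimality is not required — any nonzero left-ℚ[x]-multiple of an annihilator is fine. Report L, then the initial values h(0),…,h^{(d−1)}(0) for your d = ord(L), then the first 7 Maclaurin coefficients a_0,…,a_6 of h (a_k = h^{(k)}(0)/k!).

L = (32 - 64·x - 1536·x^2 - 1024·x^3)·Dx + (-18 + 704·x^2 - 512·x^4)·Dx^2 + (1 + 16·x + 32·x^2 + 256·x^3 + 256·x^4)·Dx^3  (order 3).
h: a_k = 3, 2, 6, 76/3, 2, -204, 4/15, …
ICs: h(0) = 3, h′(0) = 2, h′′(0) = 12.

f: a_k = 3, 6, 6, 4, 2, 4/5, 4/15, …
g: a_k = 0, -4, 0, 64/3, 0, -1024/5, 0, …
Weyl lclm of L_f,L_g ⇒ L₀ (ord ≤ 3).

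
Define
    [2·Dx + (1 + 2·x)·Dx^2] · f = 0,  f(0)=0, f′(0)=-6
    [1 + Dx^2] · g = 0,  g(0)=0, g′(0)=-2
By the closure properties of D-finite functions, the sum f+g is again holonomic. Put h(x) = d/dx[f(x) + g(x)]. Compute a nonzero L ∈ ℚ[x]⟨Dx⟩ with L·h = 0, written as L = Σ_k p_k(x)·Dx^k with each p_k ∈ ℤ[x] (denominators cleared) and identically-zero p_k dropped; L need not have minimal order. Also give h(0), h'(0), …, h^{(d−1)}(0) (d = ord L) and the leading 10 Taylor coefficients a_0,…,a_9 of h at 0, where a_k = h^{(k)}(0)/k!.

L = (50 + 8·x + 8·x^2) + (9 + 22·x + 12·x^2 + 8·x^3)·Dx + (50 + 8·x + 8·x^2)·Dx^2 + (9 + 22·x + 12·x^2 + 8·x^3)·Dx^3  (order 3).
h: a_k = -8, 12, -23, 48, -1153/12, 192, -138239/360, 768, -30965761/20160, 3072, …
ICs: h(0) = -8, h′(0) = 12, h′′(0) = -46.

f: a_k = 0, -6, 6, -8, 12, -96/5, 32, -384/7, 96, -512/3, …
g: a_k = 0, -2, 0, 1/3, 0, -1/60, 0, 1/2520, 0, -1/181440, …
L₀ := lclm(L_f,L_g); ord L₀ ≤ 2+2.
h=h₀': d/dx-closure on L₀ ⇒ L.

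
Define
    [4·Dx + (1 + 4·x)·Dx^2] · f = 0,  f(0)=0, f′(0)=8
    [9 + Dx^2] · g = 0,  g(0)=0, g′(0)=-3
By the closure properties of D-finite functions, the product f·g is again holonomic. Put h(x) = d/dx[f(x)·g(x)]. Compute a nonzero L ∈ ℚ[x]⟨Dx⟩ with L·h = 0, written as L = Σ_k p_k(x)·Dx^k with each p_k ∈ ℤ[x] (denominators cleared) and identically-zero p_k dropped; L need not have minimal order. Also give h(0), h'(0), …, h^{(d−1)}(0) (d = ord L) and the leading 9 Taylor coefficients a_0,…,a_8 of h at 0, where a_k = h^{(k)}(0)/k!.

L = (-153603 - 635688·x - 3184272·x^2 - 4292352·x^3 + 12503808·x^4 + 40310784·x^5 + 26873856·x^6) + (-47736 - 304992·x - 311040·x^2 + 2073600·x^3 + 7464960·x^4 + 5971968·x^5)·Dx + (-19110 - 88272·x - 352800·x^2 + 41472·x^3 + 3773952·x^4 + 8957952·x^5 + 5971968·x^6)·Dx^2 + (-5304 - 33888·x - 34560·x^2 + 230400·x^3 + 829440·x^4 + 663552·x^5)·Dx^3 + (-227 - 1960·x + 112·x^2 + 57600·x^3 + 264960·x^4 + 497664·x^5 + 331776·x^6)·Dx^4  (order 4).
h: a_k = 0, -48, 144, -368, 1560, -6318, 124334/5, -3439284/35, 13626981/35, …
ICs: h(0) = 0, h′(0) = -48, h′′(0) = 288, h′′′(0) = -2208.

f: a_k = 0, 8, -16, 128/3, -128, 2048/5, -4096/3, 32768/7, -16384, …
g: a_k = 0, -3, 0, 9/2, 0, -81/40, 0, 243/560, 0, …
Product ⇒ symmetric product L₀, ord ≤ 4.
Derive L from L₀ (diff closure).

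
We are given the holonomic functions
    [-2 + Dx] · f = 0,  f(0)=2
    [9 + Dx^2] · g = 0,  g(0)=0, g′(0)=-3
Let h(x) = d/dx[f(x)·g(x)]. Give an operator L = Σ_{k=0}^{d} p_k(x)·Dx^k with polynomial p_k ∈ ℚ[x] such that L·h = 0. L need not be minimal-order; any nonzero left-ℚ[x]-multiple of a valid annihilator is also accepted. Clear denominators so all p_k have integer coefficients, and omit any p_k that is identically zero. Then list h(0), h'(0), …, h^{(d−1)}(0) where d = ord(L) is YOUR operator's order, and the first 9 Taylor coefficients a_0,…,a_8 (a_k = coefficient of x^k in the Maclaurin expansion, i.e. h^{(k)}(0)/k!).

L = 13 - 4·Dx + Dx^2  (order 2).
h: a_k = -6, -24, -9, 40, 199/4, 69/5, -1483/120, -34/3, -6267/2240, …
ICs: h(0) = -6, h′(0) = -24.

f: a_k = 2, 4, 4, 8/3, 4/3, 8/15, 8/45, 16/315, 4/315, …
g: a_k = 0, -3, 0, 9/2, 0, -81/40, 0, 243/560, 0, …
Product ⇒ symmetric product L₀, ord ≤ 2.
h=h₀': d/dx-closure on L₀ ⇒ L.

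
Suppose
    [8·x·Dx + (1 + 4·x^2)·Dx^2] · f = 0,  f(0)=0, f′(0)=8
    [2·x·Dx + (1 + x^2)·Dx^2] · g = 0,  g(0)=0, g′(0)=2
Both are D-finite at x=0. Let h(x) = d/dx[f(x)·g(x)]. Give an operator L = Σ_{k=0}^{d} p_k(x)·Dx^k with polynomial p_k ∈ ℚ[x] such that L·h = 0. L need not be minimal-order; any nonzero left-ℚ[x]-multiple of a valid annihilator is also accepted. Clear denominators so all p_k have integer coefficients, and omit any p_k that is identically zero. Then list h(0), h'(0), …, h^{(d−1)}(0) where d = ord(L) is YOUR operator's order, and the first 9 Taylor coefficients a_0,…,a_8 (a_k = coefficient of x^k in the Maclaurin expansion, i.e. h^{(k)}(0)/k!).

L = (-96·x - 800·x^3 - 1024·x^5 + 640·x^7 + 1536·x^9) + (-20 - 412·x^2 - 1440·x^4 - 896·x^6 + 2240·x^8 + 2304·x^10)·Dx + (-40·x - 280·x^3 - 480·x^5 + 272·x^7 + 1280·x^9 + 768·x^11)·Dx^2 + (-1 - 10·x^2 - 29·x^4 + 116·x^8 + 160·x^10 + 64·x^12)·Dx^3  (order 3).
h: a_k = 0, 32, 0, -320/3, 0, 5536/15, 0, -28544/21, 0, …
ICs: h(0) = 0, h′(0) = 32, h′′(0) = 0.

f: a_k = 0, 8, 0, -32/3, 0, 128/5, 0, -512/7, 0, …
g: a_k = 0, 2, 0, -2/3, 0, 2/5, 0, -2/7, 0, …
f·g: L₀ = L_f ⊗_s L_g, ord ≤ 2·2.
h=h₀': d/dx-closure on L₀ ⇒ L.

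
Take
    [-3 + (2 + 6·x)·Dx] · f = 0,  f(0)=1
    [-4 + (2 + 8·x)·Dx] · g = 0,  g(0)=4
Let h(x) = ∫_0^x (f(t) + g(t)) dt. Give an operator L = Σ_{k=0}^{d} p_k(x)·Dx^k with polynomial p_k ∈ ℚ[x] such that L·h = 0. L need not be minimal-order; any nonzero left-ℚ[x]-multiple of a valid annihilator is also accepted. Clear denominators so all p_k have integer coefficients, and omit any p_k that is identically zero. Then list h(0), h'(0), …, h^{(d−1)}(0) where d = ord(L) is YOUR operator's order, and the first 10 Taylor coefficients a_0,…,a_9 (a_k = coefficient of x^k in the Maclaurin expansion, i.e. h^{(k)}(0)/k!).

f: a_k = 1, 3/2, -9/8, 27/16, -405/128, 1701/256, -15309/1024, 72171/2048, -2814669/32768, 14073345/65536, …
g: a_k = 4, 8, -8, 16, -40, 112, -336, 1056, -3432, 11440, …
h₀=f+g: left-lcm gives L₀, ord ≤ 2.
Integrate: L := L₀·Dx.
L = -6·Dx + (7 + 24·x)·Dx^2 + (2 + 14·x + 24·x^2)·Dx^3  (order 3).
h: a_k = 0, 5, 19/4, -73/24, 283/64, -1105/128, 30373/1536, -51339/1024, 2234859/16384, -38424815/98304, …
ICs: h(0) = 0, h′(0) = 5, h′′(0) = 19/2.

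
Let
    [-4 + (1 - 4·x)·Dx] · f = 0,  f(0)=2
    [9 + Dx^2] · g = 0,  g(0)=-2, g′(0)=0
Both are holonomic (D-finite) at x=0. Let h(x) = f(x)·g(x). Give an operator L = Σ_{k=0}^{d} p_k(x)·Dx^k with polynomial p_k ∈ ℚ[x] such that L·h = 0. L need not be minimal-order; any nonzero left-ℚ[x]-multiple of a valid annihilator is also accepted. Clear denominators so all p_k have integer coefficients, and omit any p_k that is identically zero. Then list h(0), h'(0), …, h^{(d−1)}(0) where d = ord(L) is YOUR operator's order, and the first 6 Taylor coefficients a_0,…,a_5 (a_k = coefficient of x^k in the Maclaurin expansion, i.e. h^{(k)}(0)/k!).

L = (-9 + 36·x) + 8·Dx + (-1 + 4·x)·Dx^2  (order 2).
h: a_k = -4, -16, -46, -184, -1499/2, -2998, …
ICs: h(0) = -4, h′(0) = -16.

f: a_k = 2, 8, 32, 128, 512, 2048, …
g: a_k = -2, 0, 9, 0, -27/4, 0, …
h₀=f·g: eliminate ⇒ L₀, order ≤ 1·2.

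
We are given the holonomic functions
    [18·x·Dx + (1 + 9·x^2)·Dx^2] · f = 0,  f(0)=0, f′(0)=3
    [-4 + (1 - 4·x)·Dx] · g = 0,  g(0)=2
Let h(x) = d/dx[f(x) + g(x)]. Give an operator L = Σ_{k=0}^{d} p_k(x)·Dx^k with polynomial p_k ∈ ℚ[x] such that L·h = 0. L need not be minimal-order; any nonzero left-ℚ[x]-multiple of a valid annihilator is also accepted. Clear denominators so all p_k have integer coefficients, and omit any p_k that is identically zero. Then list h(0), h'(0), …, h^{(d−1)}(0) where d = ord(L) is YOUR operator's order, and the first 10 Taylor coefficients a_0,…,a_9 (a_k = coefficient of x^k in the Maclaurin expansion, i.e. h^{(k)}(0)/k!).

f: a_k = 0, 3, 0, -9, 0, 243/5, 0, -2187/7, 0, 2187, …
g: a_k = 2, 8, 32, 128, 512, 2048, 8192, 32768, 131072, 524288, …
Sum ⇒ L₀ = lclm(L_f,L_g) in ℚ(x)⟨Dx⟩.
Derive L from L₀ (diff closure).
L = (72 - 1152·x - 1944·x^2) + (-57 + 72·x - 765·x^2 - 1944·x^3)·Dx + (4 - 7·x - 63·x^3 - 324·x^4)·Dx^2  (order 2).
h: a_k = 11, 64, 357, 2048, 10483, 49152, 227189, 1048576, 4738275, 20971520, …
ICs: h(0) = 11, h′(0) = 64.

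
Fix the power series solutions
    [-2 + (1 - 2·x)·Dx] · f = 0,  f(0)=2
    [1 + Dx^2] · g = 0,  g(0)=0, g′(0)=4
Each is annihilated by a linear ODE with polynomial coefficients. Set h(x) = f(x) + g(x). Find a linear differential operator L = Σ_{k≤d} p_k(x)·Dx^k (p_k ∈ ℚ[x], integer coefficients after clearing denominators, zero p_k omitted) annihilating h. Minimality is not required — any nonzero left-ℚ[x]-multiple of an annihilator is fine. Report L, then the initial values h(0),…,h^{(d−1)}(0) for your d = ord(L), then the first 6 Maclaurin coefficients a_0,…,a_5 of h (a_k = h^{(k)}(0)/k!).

f: a_k = 2, 4, 8, 16, 32, 64, …
g: a_k = 0, 4, 0, -2/3, 0, 1/30, …
L₀ := lclm(L_f,L_g); ord L₀ ≤ 1+2.
L = (50 - 8·x + 8·x^2) + (-9 + 22·x - 12·x^2 + 8·x^3)·Dx + (50 - 8·x + 8·x^2)·Dx^2 + (-9 + 22·x - 12·x^2 + 8·x^3)·Dx^3  (order 3).
h: a_k = 2, 8, 8, 46/3, 32, 1921/30, …
ICs: h(0) = 2, h′(0) = 8, h′′(0) = 16.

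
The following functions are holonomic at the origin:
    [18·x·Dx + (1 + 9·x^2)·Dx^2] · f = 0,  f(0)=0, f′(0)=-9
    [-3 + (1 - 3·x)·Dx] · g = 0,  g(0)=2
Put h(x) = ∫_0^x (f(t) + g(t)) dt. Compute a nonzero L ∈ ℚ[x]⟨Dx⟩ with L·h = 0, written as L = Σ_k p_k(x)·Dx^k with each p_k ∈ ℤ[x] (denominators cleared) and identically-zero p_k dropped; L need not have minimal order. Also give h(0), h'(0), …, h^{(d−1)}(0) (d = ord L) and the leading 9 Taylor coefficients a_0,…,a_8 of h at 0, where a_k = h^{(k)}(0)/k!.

f: a_k = 0, -9, 0, 27, 0, -729/5, 0, 6561/7, 0, …
g: a_k = 2, 6, 18, 54, 162, 486, 1458, 4374, 13122, …
L₀ := lclm(L_f,L_g); ord L₀ ≤ 2+1.
Integrate: L := L₀·Dx.
L = (18 - 216·x - 486·x^2)·Dx^2 + (-12 + 18·x - 108·x^2 - 486·x^3)·Dx^3 + (1 - 81·x^4)·Dx^4  (order 4).
h: a_k = 0, 2, -3/2, 6, 81/4, 162/5, 567/10, 1458/7, 37179/56, …
ICs: h(0) = 0, h′(0) = 2, h′′(0) = -3, h′′′(0) = 36.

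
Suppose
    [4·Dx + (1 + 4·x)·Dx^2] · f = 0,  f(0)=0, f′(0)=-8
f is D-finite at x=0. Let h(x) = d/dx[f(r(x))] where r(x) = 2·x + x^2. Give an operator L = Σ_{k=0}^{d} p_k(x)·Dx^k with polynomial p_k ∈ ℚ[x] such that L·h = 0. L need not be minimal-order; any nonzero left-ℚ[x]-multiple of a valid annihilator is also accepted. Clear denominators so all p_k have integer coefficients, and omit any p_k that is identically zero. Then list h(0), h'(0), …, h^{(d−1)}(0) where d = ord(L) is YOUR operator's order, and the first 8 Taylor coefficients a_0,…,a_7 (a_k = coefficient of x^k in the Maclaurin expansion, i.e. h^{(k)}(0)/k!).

L = (7 + 8·x + 4·x^2) + (1 + 9·x + 12·x^2 + 4·x^3)·Dx  (order 1).
h: a_k = -16, 112, -832, 6208, -46336, 345856, -2581504, 19268608, …
ICs: h(0) = -16.

f: a_k = 0, -8, 16, -128/3, 128, -2048/5, 4096/3, -32768/7, …
L₀ from L_f via x↦r, Dx↦r'^{-1}Dx.
h₀' ⇒ L via d/dx closure of L₀.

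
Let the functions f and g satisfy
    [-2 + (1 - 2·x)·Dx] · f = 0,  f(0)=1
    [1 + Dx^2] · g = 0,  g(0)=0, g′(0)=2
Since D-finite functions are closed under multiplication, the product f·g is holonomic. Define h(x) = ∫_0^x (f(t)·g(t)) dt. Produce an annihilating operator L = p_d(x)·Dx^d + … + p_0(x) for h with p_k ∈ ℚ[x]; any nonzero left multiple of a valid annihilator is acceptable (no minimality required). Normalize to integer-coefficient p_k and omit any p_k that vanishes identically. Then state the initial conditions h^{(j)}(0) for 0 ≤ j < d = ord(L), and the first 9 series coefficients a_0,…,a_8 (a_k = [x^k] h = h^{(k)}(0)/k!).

L = (-1 + 2·x)·Dx + 4·Dx^2 + (-1 + 2·x)·Dx^3  (order 3).
h: a_k = 0, 0, 1, 4/3, 23/12, 46/15, 1841/360, 263/30, 309287/20160, …
ICs: h(0) = 0, h′(0) = 0, h′′(0) = 2.

f: a_k = 1, 2, 4, 8, 16, 32, 64, 128, 256, …
g: a_k = 0, 2, 0, -1/3, 0, 1/60, 0, -1/2520, 0, …
Product ⇒ symmetric product L₀, ord ≤ 2.
h=∫h₀ ⇒ L = L₀·Dx.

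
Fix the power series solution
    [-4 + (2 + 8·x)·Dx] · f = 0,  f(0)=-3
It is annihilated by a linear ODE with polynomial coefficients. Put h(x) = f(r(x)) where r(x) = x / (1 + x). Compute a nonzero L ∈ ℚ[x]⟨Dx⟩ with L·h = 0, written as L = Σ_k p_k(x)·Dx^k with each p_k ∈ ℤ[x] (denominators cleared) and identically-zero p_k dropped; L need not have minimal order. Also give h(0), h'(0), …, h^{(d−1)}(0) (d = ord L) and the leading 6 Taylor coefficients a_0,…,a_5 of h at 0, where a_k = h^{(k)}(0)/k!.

f: a_k = -3, -6, 6, -12, 30, -84, …
L₀ from L_f via x↦r, Dx↦r'^{-1}Dx.
L = -2 + (1 + 6·x + 5·x^2)·Dx  (order 1).
h: a_k = -3, -6, 12, -30, 90, -306, …
ICs: h(0) = -3.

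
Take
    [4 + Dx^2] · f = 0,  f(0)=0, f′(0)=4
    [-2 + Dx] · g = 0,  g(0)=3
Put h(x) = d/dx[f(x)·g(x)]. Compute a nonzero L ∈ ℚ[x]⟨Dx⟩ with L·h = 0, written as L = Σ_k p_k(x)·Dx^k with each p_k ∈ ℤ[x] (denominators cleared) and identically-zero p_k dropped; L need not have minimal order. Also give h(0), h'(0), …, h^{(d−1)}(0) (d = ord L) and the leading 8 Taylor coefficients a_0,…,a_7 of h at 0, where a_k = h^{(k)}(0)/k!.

L = 8 - 4·Dx + Dx^2  (order 2).
h: a_k = 12, 48, 48, 0, -32, -128/5, -128/15, 0, …
ICs: h(0) = 12, h′(0) = 48.

f: a_k = 0, 4, 0, -8/3, 0, 8/15, 0, -16/315, …
g: a_k = 3, 6, 6, 4, 2, 4/5, 4/15, 8/105, …
h₀=f·g: eliminate ⇒ L₀, order ≤ 2·1.
h=h₀': d/dx-closure on L₀ ⇒ L.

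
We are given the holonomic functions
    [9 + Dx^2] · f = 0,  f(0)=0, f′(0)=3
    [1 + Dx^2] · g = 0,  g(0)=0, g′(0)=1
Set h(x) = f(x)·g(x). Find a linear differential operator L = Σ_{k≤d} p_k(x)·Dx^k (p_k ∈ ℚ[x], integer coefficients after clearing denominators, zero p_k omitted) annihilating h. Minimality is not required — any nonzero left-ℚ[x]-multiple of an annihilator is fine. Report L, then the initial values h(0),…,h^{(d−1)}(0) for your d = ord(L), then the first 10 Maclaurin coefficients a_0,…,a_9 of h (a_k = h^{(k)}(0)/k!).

f: a_k = 0, 3, 0, -9/2, 0, 81/40, 0, -243/560, 0, 243/4480, …
g: a_k = 0, 1, 0, -1/6, 0, 1/120, 0, -1/5040, 0, 1/362880, …
f·g: L₀ = L_f ⊗_s L_g, ord ≤ 2·2.
L = 64 + 20·Dx^2 + Dx^4  (order 4).
h: a_k = 0, 0, 3, 0, -5, 0, 14/5, 0, -17/21, 0, …
ICs: h(0) = 0, h′(0) = 0, h′′(0) = 6, h′′′(0) = 0.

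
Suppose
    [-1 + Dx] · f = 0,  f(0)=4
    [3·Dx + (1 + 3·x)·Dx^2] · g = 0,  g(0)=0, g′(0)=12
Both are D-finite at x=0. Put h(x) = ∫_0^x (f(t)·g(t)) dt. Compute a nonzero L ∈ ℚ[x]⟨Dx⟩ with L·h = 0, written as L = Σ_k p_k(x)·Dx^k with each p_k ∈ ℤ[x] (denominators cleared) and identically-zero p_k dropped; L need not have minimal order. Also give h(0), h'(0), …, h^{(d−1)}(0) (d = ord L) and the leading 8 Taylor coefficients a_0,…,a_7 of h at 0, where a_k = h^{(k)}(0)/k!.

L = (-2 + 3·x)·Dx + (1 - 6·x)·Dx^2 + (1 + 3·x)·Dx^3  (order 3).
h: a_k = 0, 0, 24, -8, 24, -208/5, 1289/15, -1307/7, …
ICs: h(0) = 0, h′(0) = 0, h′′(0) = 48.

f: a_k = 4, 4, 2, 2/3, 1/6, 1/30, 1/180, 1/1260, …
g: a_k = 0, 12, -18, 36, -81, 972/5, -486, 8748/7, …
L₀ := L_f ⊗_s L_g (sym. prod.), ord ≤ 2.
∫: right-multiply L₀ by Dx.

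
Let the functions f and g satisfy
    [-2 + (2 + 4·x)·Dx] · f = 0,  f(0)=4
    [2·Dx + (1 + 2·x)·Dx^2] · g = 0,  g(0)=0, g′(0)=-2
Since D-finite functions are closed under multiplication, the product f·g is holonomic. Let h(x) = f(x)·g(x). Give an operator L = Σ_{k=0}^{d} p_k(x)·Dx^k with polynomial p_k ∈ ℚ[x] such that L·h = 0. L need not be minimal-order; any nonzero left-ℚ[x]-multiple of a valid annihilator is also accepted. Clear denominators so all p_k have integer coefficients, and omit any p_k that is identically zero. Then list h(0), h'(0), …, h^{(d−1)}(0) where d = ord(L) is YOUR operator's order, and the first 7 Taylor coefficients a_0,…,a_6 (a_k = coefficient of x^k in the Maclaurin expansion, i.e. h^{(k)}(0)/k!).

L = 1 + (1 + 4·x + 4·x^2)·Dx^2  (order 2).
h: a_k = 0, -8, 0, 4/3, -8/3, 71/15, -124/15, …
ICs: h(0) = 0, h′(0) = -8.

f: a_k = 4, 4, -2, 2, -5/2, 7/2, -21/4, …
g: a_k = 0, -2, 2, -8/3, 4, -32/5, 32/3, …
L₀ := L_f ⊗_s L_g (sym. prod.), ord ≤ 2.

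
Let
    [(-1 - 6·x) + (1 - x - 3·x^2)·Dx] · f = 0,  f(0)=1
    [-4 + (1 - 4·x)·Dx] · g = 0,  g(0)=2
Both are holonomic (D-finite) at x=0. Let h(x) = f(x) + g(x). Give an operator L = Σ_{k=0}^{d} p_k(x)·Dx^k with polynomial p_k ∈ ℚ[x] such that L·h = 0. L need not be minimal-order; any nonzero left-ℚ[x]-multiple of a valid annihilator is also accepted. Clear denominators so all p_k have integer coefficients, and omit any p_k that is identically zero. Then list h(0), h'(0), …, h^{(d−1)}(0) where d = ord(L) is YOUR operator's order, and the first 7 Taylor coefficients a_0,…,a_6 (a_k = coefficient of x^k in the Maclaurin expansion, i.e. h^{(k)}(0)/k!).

L = (-72·x + 72·x^2 - 96·x^3) + (8 - 6·x - 66·x^2 + 112·x^3 - 192·x^4)·Dx + (-1 + 7·x - 15·x^2 + 10·x^3 + 20·x^4 - 48·x^5)·Dx^2  (order 2).
h: a_k = 3, 9, 36, 135, 531, 2088, 8289, …
ICs: h(0) = 3, h′(0) = 9.

f: a_k = 1, 1, 4, 7, 19, 40, 97, …
g: a_k = 2, 8, 32, 128, 512, 2048, 8192, …
h₀=f+g: left-lcm gives L₀, ord ≤ 2.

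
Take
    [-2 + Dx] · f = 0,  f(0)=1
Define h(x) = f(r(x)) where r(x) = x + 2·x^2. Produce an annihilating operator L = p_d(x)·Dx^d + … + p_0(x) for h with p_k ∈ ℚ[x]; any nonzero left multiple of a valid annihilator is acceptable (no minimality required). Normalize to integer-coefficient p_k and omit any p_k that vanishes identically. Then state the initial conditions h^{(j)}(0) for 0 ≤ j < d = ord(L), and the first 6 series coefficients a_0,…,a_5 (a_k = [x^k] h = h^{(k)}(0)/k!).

f: a_k = 1, 2, 2, 4/3, 2/3, 4/15, …
Change of var in L_f (x↦r) gives L₀.
L = (-2 - 8·x) + Dx  (order 1).
h: a_k = 1, 2, 6, 28/3, 50/3, 108/5, …
ICs: h(0) = 1.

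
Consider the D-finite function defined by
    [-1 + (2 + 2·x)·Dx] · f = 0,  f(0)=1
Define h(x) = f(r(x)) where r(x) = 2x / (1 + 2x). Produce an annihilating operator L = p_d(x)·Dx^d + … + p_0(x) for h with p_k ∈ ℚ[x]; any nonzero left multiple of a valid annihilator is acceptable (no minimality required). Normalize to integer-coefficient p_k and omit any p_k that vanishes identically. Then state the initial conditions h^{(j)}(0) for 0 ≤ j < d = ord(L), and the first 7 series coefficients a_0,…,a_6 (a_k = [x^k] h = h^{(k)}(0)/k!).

f: a_k = 1, 1/2, -1/8, 1/16, -5/128, 7/256, -21/1024, …
f∘r: x↦r, Dx↦Dx/r' in L_f ⇒ L₀.
L = -1 + (1 + 6·x + 8·x^2)·Dx  (order 1).
h: a_k = 1, 1, -5/2, 13/2, -141/8, 399/8, -2353/16, …
ICs: h(0) = 1.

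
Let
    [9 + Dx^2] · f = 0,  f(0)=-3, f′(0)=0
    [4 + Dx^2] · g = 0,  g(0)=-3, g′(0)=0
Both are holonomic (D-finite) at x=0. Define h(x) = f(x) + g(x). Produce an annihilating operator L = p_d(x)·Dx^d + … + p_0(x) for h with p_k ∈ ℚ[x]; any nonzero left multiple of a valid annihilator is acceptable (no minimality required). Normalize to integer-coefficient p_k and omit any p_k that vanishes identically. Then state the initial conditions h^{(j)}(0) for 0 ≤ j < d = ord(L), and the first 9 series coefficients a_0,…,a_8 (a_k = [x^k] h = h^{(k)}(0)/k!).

f: a_k = -3, 0, 27/2, 0, -81/8, 0, 243/80, 0, -2187/4480, …
g: a_k = -3, 0, 6, 0, -2, 0, 4/15, 0, -2/105, …
Sum ⇒ L₀ = lclm(L_f,L_g) in ℚ(x)⟨Dx⟩.
L = 36 + 13·Dx^2 + Dx^4  (order 4).
h: a_k = -6, 0, 39/2, 0, -97/8, 0, 793/240, 0, -6817/13440, …
ICs: h(0) = -6, h′(0) = 0, h′′(0) = 39, h′′′(0) = 0.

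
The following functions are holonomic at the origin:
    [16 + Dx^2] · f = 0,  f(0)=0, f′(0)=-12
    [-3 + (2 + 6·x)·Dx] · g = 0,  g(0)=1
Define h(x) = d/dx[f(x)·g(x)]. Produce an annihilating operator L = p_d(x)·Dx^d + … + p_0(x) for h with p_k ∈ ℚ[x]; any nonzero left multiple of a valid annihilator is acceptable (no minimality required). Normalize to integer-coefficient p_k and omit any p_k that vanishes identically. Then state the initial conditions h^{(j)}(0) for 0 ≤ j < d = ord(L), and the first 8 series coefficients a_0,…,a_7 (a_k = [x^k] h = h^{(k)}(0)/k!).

L = (9613 + 83712·x + 273024·x^2 + 442368·x^3 + 331776·x^4) + (-444 - 5940·x - 20736·x^2 - 20736·x^3)·Dx + (364 + 3720·x + 14796·x^2 + 27648·x^3 + 20736·x^4)·Dx^2  (order 2).
h: a_k = -12, -36, 273/2, 111, -3781/32, -61569/160, 3137023/3840, -855943/448, …
ICs: h(0) = -12, h′(0) = -36.

f: a_k = 0, -12, 0, 32, 0, -128/5, 0, 1024/105, …
g: a_k = 1, 3/2, -9/8, 27/16, -405/128, 1701/256, -15309/1024, 72171/2048, …
f·g: L₀ = L_f ⊗_s L_g, ord ≤ 2·1.
h=h₀': d/dx-closure on L₀ ⇒ L.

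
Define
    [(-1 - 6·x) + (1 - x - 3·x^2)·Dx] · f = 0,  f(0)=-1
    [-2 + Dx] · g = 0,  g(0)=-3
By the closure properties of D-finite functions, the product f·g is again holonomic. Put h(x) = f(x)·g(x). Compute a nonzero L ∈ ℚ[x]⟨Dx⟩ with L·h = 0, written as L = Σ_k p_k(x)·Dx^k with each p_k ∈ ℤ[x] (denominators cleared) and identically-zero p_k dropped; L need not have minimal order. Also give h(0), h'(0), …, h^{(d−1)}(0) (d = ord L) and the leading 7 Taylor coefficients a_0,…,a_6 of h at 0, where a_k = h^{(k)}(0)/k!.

L = (3 + 4·x - 6·x^2) + (-1 + x + 3·x^2)·Dx  (order 1).
h: a_k = 3, 9, 24, 55, 129, 1474/5, 10231/15, …
ICs: h(0) = 3.

f: a_k = -1, -1, -4, -7, -19, -40, -97, …
g: a_k = -3, -6, -6, -4, -2, -4/5, -4/15, …
h₀=f·g: eliminate ⇒ L₀, order ≤ 1·1.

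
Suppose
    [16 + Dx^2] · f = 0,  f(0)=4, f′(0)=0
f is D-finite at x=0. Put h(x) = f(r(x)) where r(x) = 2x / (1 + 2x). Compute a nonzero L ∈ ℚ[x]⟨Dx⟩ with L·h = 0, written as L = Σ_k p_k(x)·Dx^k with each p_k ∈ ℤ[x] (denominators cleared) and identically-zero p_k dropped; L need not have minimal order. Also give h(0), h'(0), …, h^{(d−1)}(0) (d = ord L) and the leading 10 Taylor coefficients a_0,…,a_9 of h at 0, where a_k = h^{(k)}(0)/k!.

f: a_k = 4, 0, -32, 0, 128/3, 0, -1024/45, 0, 2048/315, 0, …
Change of var in L_f (x↦r) gives L₀.
L = 64 + (4 + 24·x + 48·x^2 + 32·x^3)·Dx + (1 + 8·x + 24·x^2 + 32·x^3 + 16·x^4)·Dx^2  (order 2).
h: a_k = 4, 0, -128, 512, -2560/3, -4096/3, 702464/45, -335872/5, 12869632/63, -146931712/315, …
ICs: h(0) = 4, h′(0) = 0.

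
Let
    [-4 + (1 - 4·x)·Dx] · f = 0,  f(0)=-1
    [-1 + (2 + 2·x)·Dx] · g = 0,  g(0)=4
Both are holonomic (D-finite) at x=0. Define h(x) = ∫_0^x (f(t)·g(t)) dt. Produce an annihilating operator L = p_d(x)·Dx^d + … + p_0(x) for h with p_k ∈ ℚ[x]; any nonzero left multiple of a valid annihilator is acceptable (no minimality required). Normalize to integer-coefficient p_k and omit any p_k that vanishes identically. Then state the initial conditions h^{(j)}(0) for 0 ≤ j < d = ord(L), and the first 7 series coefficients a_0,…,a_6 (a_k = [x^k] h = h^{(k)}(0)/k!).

L = (9 + 4·x)·Dx + (-2 + 6·x + 8·x^2)·Dx^2  (order 2).
h: a_k = 0, -4, -9, -143/6, -1145/16, -7327/32, -293087/384, …
ICs: h(0) = 0, h′(0) = -4.

f: a_k = -1, -4, -16, -64, -256, -1024, -4096, …
g: a_k = 4, 2, -1/2, 1/4, -5/32, 7/64, -21/256, …
Sym-product of L_f,L_g gives L₀ (≤ ord 1).
∫: right-multiply L₀ by Dx.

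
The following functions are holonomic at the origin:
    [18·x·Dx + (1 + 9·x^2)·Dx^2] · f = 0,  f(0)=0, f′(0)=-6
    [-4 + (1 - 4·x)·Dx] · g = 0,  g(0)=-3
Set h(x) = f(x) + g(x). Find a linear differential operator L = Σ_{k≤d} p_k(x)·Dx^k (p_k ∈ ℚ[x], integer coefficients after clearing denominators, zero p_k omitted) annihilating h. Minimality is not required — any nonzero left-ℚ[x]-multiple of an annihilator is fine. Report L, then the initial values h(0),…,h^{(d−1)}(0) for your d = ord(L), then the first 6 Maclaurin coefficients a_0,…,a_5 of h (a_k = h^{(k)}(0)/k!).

f: a_k = 0, -6, 0, 18, 0, -486/5, …
g: a_k = -3, -12, -48, -192, -768, -3072, …
Sum ⇒ L₀ = lclm(L_f,L_g) in ℚ(x)⟨Dx⟩.
L = (72 - 1152·x - 1944·x^2)·Dx + (-57 + 72·x - 765·x^2 - 1944·x^3)·Dx^2 + (4 - 7·x - 63·x^3 - 324·x^4)·Dx^3  (order 3).
h: a_k = -3, -18, -48, -174, -768, -15846/5, …
ICs: h(0) = -3, h′(0) = -18, h′′(0) = -96.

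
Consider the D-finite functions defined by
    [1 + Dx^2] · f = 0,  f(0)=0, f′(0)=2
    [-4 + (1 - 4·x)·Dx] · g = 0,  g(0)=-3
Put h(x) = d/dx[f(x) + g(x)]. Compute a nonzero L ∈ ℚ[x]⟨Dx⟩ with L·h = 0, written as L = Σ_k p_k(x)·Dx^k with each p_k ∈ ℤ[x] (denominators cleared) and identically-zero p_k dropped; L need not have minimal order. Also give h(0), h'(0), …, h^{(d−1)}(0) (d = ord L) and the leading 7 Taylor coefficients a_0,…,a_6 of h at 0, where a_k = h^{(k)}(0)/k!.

f: a_k = 0, 2, 0, -1/3, 0, 1/60, 0, …
g: a_k = -3, -12, -48, -192, -768, -3072, -12288, …
Weyl lclm of L_f,L_g ⇒ L₀ (ord ≤ 3).
h=h₀': d/dx-closure on L₀ ⇒ L.
L = (1544 - 64·x + 128·x^2) + (-97 + 396·x - 48·x^2 + 64·x^3)·Dx + (1544 - 64·x + 128·x^2)·Dx^2 + (-97 + 396·x - 48·x^2 + 64·x^3)·Dx^3  (order 3).
h: a_k = -10, -96, -577, -3072, -184319/12, -73728, -123863041/360, …
ICs: h(0) = -10, h′(0) = -96, h′′(0) = -1154.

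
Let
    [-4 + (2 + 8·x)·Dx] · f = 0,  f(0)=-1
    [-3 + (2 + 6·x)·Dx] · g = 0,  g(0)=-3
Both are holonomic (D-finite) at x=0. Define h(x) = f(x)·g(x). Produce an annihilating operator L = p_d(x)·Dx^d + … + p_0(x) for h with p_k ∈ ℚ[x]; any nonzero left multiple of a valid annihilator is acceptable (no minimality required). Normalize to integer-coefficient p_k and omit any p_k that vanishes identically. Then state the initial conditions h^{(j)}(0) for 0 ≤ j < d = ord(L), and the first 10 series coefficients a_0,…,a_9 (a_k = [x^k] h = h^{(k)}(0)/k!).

f: a_k = -1, -2, 2, -4, 10, -28, 84, -264, 858, -2860, …
g: a_k = -3, -9/2, 27/8, -81/16, 1215/128, -5103/256, 45927/1024, -216513/2048, 8444007/32768, -42220035/65536, …
Sym-product of L_f,L_g gives L₀ (≤ ord 1).
L = (-7 - 24·x) + (2 + 14·x + 24·x^2)·Dx  (order 1).
h: a_k = 3, 21/2, -3/8, 21/16, -591/128, 4179/256, -59391/1024, 424053/2048, -24334983/32768, 175350567/65536, …
ICs: h(0) = 3.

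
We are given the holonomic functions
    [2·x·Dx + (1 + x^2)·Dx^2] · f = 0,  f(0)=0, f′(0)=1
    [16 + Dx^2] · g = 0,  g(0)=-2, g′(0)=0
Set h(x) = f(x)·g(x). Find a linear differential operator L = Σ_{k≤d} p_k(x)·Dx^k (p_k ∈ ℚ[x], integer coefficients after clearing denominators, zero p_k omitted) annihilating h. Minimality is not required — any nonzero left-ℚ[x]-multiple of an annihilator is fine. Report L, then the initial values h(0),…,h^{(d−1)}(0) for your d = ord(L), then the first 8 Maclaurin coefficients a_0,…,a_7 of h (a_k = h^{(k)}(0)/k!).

L = (5440 + 19136·x^2 + 25856·x^4 + 16384·x^6 + 4096·x^8) + (1152·x + 3200·x^3 + 3072·x^5 + 1024·x^7)·Dx + (612 + 2252·x^2 + 3168·x^4 + 2048·x^6 + 512·x^8)·Dx^2 + (72·x + 200·x^3 + 192·x^5 + 64·x^7)·Dx^3 + (17 + 66·x^2 + 97·x^4 + 64·x^6 + 16·x^8)·Dx^4  (order 4).
h: a_k = 0, -2, 0, 50/3, 0, -406/15, 0, 6922/315, …
ICs: h(0) = 0, h′(0) = -2, h′′(0) = 0, h′′′(0) = 100.

f: a_k = 0, 1, 0, -1/3, 0, 1/5, 0, -1/7, …
g: a_k = -2, 0, 16, 0, -64/3, 0, 512/45, 0, …
h₀=f·g: eliminate ⇒ L₀, order ≤ 2·2.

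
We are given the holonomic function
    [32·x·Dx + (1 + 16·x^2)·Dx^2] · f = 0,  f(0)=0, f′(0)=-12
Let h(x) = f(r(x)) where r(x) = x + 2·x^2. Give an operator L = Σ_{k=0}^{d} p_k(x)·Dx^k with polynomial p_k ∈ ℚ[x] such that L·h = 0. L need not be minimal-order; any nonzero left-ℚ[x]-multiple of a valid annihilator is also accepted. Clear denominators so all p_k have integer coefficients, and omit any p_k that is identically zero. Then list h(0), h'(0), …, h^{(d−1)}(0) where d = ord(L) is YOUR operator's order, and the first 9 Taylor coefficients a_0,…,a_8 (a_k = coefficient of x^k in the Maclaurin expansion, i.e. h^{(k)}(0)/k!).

L = (-4 + 32·x + 256·x^2 + 768·x^3 + 768·x^4)·Dx + (1 + 4·x + 16·x^2 + 128·x^3 + 320·x^4 + 256·x^5)·Dx^2  (order 2).
h: a_k = 0, -12, -24, 64, 384, 768/5, -5632, -122880/7, 49152, …
ICs: h(0) = 0, h′(0) = -12.

f: a_k = 0, -12, 0, 64, 0, -3072/5, 0, 49152/7, 0, …
h₀=f(r): pull back L_f along r ⇒ L₀.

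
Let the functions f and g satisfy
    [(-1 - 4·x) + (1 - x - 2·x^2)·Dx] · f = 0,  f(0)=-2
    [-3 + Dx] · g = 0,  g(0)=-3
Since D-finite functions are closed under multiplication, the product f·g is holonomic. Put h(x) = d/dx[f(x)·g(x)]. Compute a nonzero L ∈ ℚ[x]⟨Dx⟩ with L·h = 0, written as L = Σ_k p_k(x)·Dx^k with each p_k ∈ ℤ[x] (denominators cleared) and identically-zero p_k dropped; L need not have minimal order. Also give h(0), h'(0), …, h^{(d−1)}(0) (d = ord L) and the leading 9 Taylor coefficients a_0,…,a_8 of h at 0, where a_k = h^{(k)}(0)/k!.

L = (21 + 12·x - 39·x^2 - 12·x^3 + 36·x^4) + (-4 + 3·x + 15·x^2 - 4·x^3 - 12·x^4)·Dx  (order 1).
h: a_k = 24, 126, 414, 1137, 2862, 137637/20, 321213/20, 10280043/280, 6608439/80, …
ICs: h(0) = 24.

f: a_k = -2, -2, -6, -10, -22, -42, -86, -170, -342, …
g: a_k = -3, -9, -27/2, -27/2, -81/8, -243/40, -243/80, -729/560, -2187/4480, …
Sym-product of L_f,L_g gives L₀ (≤ ord 1).
h₀' ⇒ L via d/dx closure of L₀.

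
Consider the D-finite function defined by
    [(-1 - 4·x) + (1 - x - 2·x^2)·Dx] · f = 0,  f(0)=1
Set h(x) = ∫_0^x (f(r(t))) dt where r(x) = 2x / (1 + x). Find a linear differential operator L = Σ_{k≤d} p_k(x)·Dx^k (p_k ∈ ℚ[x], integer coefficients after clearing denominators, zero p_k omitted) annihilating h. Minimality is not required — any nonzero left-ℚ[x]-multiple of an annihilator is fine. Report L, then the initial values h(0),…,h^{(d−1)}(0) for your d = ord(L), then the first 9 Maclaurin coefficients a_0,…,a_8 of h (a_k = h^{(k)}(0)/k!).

f: a_k = 1, 1, 3, 5, 11, 21, 43, 85, 171, …
Substitute x→r, Dx→(1/r')Dx; clear ⇒ L₀.
Integrate: L := L₀·Dx.
L = (2 + 18·x)·Dx + (-1 - x + 9·x^2 + 9·x^3)·Dx^2  (order 2).
h: a_k = 0, 1, 1, 10/3, 9/2, 18, 27, 810/7, 729/4, …
ICs: h(0) = 0, h′(0) = 1.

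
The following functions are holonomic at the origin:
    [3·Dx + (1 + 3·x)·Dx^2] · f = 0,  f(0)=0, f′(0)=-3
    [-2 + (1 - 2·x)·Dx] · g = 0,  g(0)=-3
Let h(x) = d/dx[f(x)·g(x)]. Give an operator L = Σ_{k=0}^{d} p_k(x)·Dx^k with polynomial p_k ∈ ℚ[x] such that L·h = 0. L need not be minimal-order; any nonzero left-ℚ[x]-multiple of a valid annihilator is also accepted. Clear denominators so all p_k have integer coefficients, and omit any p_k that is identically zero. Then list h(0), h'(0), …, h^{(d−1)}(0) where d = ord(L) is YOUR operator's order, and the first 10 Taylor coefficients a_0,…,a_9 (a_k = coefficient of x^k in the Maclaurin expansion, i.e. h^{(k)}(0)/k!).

f: a_k = 0, -3, 9/2, -9, 81/4, -243/5, 243/2, -2187/7, 6561/8, -2187, …
g: a_k = -3, -6, -12, -24, -48, -96, -192, -384, -768, -1536, …
f·g: L₀ = L_f ⊗_s L_g, ord ≤ 2·1.
h=h₀': d/dx-closure on L₀ ⇒ L.
L = 24 + 30·x·Dx + (-1 - x + 6·x^2)·Dx^2  (order 2).
h: a_k = 9, 9, 108, 45, 1683/2, -837/5, 30852/5, -195273/35, 6509403/140, -516762/7, …
ICs: h(0) = 9, h′(0) = 9.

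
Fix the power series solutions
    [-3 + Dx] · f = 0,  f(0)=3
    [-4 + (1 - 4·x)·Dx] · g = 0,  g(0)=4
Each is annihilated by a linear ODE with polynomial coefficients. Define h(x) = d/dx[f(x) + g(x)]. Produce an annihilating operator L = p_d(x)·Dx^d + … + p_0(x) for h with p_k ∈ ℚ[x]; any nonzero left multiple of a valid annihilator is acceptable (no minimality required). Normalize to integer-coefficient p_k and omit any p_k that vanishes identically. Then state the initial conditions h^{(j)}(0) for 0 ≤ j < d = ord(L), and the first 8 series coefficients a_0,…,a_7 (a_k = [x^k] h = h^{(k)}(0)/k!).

L = (216 + 288·x) + (-87 - 72·x + 144·x^2)·Dx + (5 - 8·x - 48·x^2)·Dx^2  (order 2).
h: a_k = 25, 155, 1617/2, 8273/2, 164083/8, 3932889/40, 36700889/80, 1174407307/560, …
ICs: h(0) = 25, h′(0) = 155.

f: a_k = 3, 9, 27/2, 27/2, 81/8, 243/40, 243/80, 729/560, …
g: a_k = 4, 16, 64, 256, 1024, 4096, 16384, 65536, …
L₀ := lclm(L_f,L_g); ord L₀ ≤ 1+1.
h=h₀': d/dx-closure on L₀ ⇒ L.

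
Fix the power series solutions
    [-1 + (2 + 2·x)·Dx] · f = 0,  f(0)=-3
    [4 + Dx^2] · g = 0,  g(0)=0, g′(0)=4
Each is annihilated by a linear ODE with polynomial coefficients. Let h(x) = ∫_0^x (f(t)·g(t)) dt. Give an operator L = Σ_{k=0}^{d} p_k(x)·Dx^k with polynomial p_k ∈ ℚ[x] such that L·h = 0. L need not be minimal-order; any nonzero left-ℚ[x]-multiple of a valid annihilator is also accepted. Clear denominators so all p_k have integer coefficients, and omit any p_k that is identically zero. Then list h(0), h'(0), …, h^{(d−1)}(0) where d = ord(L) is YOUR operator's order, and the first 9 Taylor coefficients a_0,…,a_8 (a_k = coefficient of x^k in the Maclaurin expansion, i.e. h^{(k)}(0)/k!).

f: a_k = -3, -3/2, 3/8, -3/16, 15/128, -21/256, 63/1024, -99/2048, 1287/32768, …
g: a_k = 0, 4, 0, -8/3, 0, 8/15, 0, -16/315, 0, …
L₀ := L_f ⊗_s L_g (sym. prod.), ord ≤ 2.
Integrate: L := L₀·Dx.
L = (19 + 32·x + 16·x^2)·Dx + (-4 - 4·x)·Dx^2 + (4 + 8·x + 4·x^2)·Dx^3  (order 3).
h: a_k = 0, 0, -6, -2, 19/8, 13/20, -341/960, -201/2240, 7687/215040, …
ICs: h(0) = 0, h′(0) = 0, h′′(0) = -12.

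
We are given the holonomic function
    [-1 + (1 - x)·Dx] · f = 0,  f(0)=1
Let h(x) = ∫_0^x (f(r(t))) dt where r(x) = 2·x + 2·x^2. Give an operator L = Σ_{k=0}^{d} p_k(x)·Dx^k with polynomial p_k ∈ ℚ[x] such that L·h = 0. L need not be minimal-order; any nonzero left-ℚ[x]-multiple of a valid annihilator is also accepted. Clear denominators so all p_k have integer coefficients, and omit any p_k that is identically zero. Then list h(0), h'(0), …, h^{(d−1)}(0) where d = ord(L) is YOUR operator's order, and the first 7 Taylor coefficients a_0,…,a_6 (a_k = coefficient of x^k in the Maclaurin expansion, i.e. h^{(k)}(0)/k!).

L = (2 + 4·x)·Dx + (-1 + 2·x + 2·x^2)·Dx^2  (order 2).
h: a_k = 0, 1, 1, 2, 4, 44/5, 20, …
ICs: h(0) = 0, h′(0) = 1.

f: a_k = 1, 1, 1, 1, 1, 1, 1, …
h₀=f(r): pull back L_f along r ⇒ L₀.
∫: right-multiply L₀ by Dx.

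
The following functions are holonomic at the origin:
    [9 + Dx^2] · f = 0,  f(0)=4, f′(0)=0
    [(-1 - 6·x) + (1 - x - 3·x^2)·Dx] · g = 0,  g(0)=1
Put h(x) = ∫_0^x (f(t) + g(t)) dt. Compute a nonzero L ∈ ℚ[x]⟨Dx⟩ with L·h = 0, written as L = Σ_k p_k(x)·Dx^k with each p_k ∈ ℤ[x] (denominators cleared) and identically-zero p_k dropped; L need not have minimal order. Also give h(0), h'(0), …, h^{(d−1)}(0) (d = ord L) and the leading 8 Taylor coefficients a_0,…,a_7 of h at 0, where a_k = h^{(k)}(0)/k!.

L = (-459 - 2916·x - 1539·x^2 - 3888·x^3 - 3645·x^4 - 4374·x^5)·Dx + (153 - 153·x - 378·x^2 + 405·x^3 - 2187·x^5 - 2187·x^6)·Dx^2 + (-51 - 324·x - 171·x^2 - 432·x^3 - 405·x^4 - 486·x^5)·Dx^3 + (17 - 17·x - 42·x^2 + 45·x^3 - 243·x^5 - 243·x^6)·Dx^4  (order 4).
h: a_k = 0, 5, 1/2, -14/3, 7/4, 13/2, 20/3, 1859/140, …
ICs: h(0) = 0, h′(0) = 5, h′′(0) = 1, h′′′(0) = -28.

f: a_k = 4, 0, -18, 0, 27/2, 0, -81/20, 0, …
g: a_k = 1, 1, 4, 7, 19, 40, 97, 217, …
L₀ := lclm(L_f,L_g); ord L₀ ≤ 2+1.
h=∫₀ˣh₀: take L = L₀·Dx.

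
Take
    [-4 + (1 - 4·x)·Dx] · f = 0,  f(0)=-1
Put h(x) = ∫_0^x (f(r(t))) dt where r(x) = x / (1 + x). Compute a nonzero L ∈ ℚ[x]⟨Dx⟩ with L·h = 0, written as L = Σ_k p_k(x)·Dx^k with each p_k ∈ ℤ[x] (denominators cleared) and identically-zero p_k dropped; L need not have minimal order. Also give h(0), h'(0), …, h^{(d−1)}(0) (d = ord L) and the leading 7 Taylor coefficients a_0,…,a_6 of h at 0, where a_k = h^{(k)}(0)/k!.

f: a_k = -1, -4, -16, -64, -256, -1024, -4096, …
h₀=f(r): pull back L_f along r ⇒ L₀.
h=∫h₀ ⇒ L = L₀·Dx.
L = 4·Dx + (-1 + 2·x + 3·x^2)·Dx^2  (order 2).
h: a_k = 0, -1, -2, -4, -9, -108/5, -54, …
ICs: h(0) = 0, h′(0) = -1.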